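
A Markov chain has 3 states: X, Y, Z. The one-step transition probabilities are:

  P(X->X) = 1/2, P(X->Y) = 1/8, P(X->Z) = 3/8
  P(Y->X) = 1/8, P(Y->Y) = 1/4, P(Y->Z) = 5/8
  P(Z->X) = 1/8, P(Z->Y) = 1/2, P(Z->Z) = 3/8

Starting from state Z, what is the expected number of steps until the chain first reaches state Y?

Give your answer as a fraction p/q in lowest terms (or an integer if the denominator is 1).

Answer: 40/17

Derivation:
Let h_i = expected steps to first reach Y from state i.
Boundary: h_Y = 0.
First-step equations for the other states:
  h_X = 1 + 1/2*h_X + 1/8*h_Y + 3/8*h_Z
  h_Z = 1 + 1/8*h_X + 1/2*h_Y + 3/8*h_Z

Substituting h_Y = 0 and rearranging gives the linear system (I - Q) h = 1:
  [1/2, -3/8] . (h_X, h_Z) = 1
  [-1/8, 5/8] . (h_X, h_Z) = 1

Solving yields:
  h_X = 64/17
  h_Z = 40/17

Starting state is Z, so the expected hitting time is h_Z = 40/17.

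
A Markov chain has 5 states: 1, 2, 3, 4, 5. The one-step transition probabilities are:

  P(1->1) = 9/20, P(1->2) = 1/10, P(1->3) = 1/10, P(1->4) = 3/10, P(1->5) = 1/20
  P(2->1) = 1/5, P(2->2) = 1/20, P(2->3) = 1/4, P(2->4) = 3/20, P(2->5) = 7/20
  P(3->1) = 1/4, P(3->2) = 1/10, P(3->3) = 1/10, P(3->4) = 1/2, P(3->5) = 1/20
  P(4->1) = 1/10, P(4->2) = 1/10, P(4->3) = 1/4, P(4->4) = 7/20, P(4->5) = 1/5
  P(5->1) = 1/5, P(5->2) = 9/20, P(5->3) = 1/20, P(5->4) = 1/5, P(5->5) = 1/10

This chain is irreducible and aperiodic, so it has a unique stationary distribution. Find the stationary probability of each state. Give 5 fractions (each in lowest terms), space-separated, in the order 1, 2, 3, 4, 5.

The stationary distribution satisfies pi = pi * P, i.e.:
  pi_1 = 9/20*pi_1 + 1/5*pi_2 + 1/4*pi_3 + 1/10*pi_4 + 1/5*pi_5
  pi_2 = 1/10*pi_1 + 1/20*pi_2 + 1/10*pi_3 + 1/10*pi_4 + 9/20*pi_5
  pi_3 = 1/10*pi_1 + 1/4*pi_2 + 1/10*pi_3 + 1/4*pi_4 + 1/20*pi_5
  pi_4 = 3/10*pi_1 + 3/20*pi_2 + 1/2*pi_3 + 7/20*pi_4 + 1/5*pi_5
  pi_5 = 1/20*pi_1 + 7/20*pi_2 + 1/20*pi_3 + 1/5*pi_4 + 1/10*pi_5
with normalization: pi_1 + pi_2 + pi_3 + pi_4 + pi_5 = 1.

Using the first 4 balance equations plus normalization, the linear system A*pi = b is:
  [-11/20, 1/5, 1/4, 1/10, 1/5] . pi = 0
  [1/10, -19/20, 1/10, 1/10, 9/20] . pi = 0
  [1/10, 1/4, -9/10, 1/4, 1/20] . pi = 0
  [3/10, 3/20, 1/2, -13/20, 1/5] . pi = 0
  [1, 1, 1, 1, 1] . pi = 1

Solving yields:
  pi_1 = 10627/45052
  pi_2 = 1626/11263
  pi_3 = 7253/45052
  pi_4 = 501/1609
  pi_5 = 1660/11263

Verification (pi * P):
  10627/45052*9/20 + 1626/11263*1/5 + 7253/45052*1/4 + 501/1609*1/10 + 1660/11263*1/5 = 10627/45052 = pi_1  (ok)
  10627/45052*1/10 + 1626/11263*1/20 + 7253/45052*1/10 + 501/1609*1/10 + 1660/11263*9/20 = 1626/11263 = pi_2  (ok)
  10627/45052*1/10 + 1626/11263*1/4 + 7253/45052*1/10 + 501/1609*1/4 + 1660/11263*1/20 = 7253/45052 = pi_3  (ok)
  10627/45052*3/10 + 1626/11263*3/20 + 7253/45052*1/2 + 501/1609*7/20 + 1660/11263*1/5 = 501/1609 = pi_4  (ok)
  10627/45052*1/20 + 1626/11263*7/20 + 7253/45052*1/20 + 501/1609*1/5 + 1660/11263*1/10 = 1660/11263 = pi_5  (ok)

Answer: 10627/45052 1626/11263 7253/45052 501/1609 1660/11263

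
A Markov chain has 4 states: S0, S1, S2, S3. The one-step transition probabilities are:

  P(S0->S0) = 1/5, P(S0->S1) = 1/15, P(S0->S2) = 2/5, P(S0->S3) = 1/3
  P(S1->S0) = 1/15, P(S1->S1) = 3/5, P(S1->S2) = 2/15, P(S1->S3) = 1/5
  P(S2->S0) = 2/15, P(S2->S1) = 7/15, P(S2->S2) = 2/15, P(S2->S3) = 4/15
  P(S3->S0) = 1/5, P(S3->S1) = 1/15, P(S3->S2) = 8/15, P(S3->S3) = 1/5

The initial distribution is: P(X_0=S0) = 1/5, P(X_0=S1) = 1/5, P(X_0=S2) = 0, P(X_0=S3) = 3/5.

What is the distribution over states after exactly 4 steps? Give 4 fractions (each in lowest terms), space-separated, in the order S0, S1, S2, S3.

Answer: 1367/10125 91907/253125 67144/253125 59899/253125

Derivation:
Propagating the distribution step by step (d_{t+1} = d_t * P):
d_0 = (S0=1/5, S1=1/5, S2=0, S3=3/5)
  d_1[S0] = 1/5*1/5 + 1/5*1/15 + 0*2/15 + 3/5*1/5 = 13/75
  d_1[S1] = 1/5*1/15 + 1/5*3/5 + 0*7/15 + 3/5*1/15 = 13/75
  d_1[S2] = 1/5*2/5 + 1/5*2/15 + 0*2/15 + 3/5*8/15 = 32/75
  d_1[S3] = 1/5*1/3 + 1/5*1/5 + 0*4/15 + 3/5*1/5 = 17/75
d_1 = (S0=13/75, S1=13/75, S2=32/75, S3=17/75)
  d_2[S0] = 13/75*1/5 + 13/75*1/15 + 32/75*2/15 + 17/75*1/5 = 167/1125
  d_2[S1] = 13/75*1/15 + 13/75*3/5 + 32/75*7/15 + 17/75*1/15 = 371/1125
  d_2[S2] = 13/75*2/5 + 13/75*2/15 + 32/75*2/15 + 17/75*8/15 = 304/1125
  d_2[S3] = 13/75*1/3 + 13/75*1/5 + 32/75*4/15 + 17/75*1/5 = 283/1125
d_2 = (S0=167/1125, S1=371/1125, S2=304/1125, S3=283/1125)
  d_3[S0] = 167/1125*1/5 + 371/1125*1/15 + 304/1125*2/15 + 283/1125*1/5 = 2329/16875
  d_3[S1] = 167/1125*1/15 + 371/1125*3/5 + 304/1125*7/15 + 283/1125*1/15 = 5917/16875
  d_3[S2] = 167/1125*2/5 + 371/1125*2/15 + 304/1125*2/15 + 283/1125*8/15 = 4616/16875
  d_3[S3] = 167/1125*1/3 + 371/1125*1/5 + 304/1125*4/15 + 283/1125*1/5 = 4013/16875
d_3 = (S0=2329/16875, S1=5917/16875, S2=4616/16875, S3=4013/16875)
  d_4[S0] = 2329/16875*1/5 + 5917/16875*1/15 + 4616/16875*2/15 + 4013/16875*1/5 = 1367/10125
  d_4[S1] = 2329/16875*1/15 + 5917/16875*3/5 + 4616/16875*7/15 + 4013/16875*1/15 = 91907/253125
  d_4[S2] = 2329/16875*2/5 + 5917/16875*2/15 + 4616/16875*2/15 + 4013/16875*8/15 = 67144/253125
  d_4[S3] = 2329/16875*1/3 + 5917/16875*1/5 + 4616/16875*4/15 + 4013/16875*1/5 = 59899/253125
d_4 = (S0=1367/10125, S1=91907/253125, S2=67144/253125, S3=59899/253125)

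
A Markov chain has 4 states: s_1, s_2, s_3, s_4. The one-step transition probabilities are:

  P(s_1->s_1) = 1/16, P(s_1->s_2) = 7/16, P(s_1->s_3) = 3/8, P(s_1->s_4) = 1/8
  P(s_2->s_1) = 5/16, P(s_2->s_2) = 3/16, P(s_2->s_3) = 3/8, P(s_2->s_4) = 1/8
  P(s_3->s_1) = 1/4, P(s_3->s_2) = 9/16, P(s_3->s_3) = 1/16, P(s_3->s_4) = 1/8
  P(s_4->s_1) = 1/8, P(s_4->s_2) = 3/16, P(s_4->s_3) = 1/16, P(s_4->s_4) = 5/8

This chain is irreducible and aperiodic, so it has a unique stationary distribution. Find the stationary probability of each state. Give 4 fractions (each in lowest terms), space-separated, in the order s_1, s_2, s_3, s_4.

The stationary distribution satisfies pi = pi * P, i.e.:
  pi_s_1 = 1/16*pi_s_1 + 5/16*pi_s_2 + 1/4*pi_s_3 + 1/8*pi_s_4
  pi_s_2 = 7/16*pi_s_1 + 3/16*pi_s_2 + 9/16*pi_s_3 + 3/16*pi_s_4
  pi_s_3 = 3/8*pi_s_1 + 3/8*pi_s_2 + 1/16*pi_s_3 + 1/16*pi_s_4
  pi_s_4 = 1/8*pi_s_1 + 1/8*pi_s_2 + 1/8*pi_s_3 + 5/8*pi_s_4
with normalization: pi_s_1 + pi_s_2 + pi_s_3 + pi_s_4 = 1.

Using the first 3 balance equations plus normalization, the linear system A*pi = b is:
  [-15/16, 5/16, 1/4, 1/8] . pi = 0
  [7/16, -13/16, 9/16, 3/16] . pi = 0
  [3/8, 3/8, -15/16, 1/16] . pi = 0
  [1, 1, 1, 1] . pi = 1

Solving yields:
  pi_s_1 = 169/840
  pi_s_2 = 271/840
  pi_s_3 = 19/84
  pi_s_4 = 1/4

Verification (pi * P):
  169/840*1/16 + 271/840*5/16 + 19/84*1/4 + 1/4*1/8 = 169/840 = pi_s_1  (ok)
  169/840*7/16 + 271/840*3/16 + 19/84*9/16 + 1/4*3/16 = 271/840 = pi_s_2  (ok)
  169/840*3/8 + 271/840*3/8 + 19/84*1/16 + 1/4*1/16 = 19/84 = pi_s_3  (ok)
  169/840*1/8 + 271/840*1/8 + 19/84*1/8 + 1/4*5/8 = 1/4 = pi_s_4  (ok)

Answer: 169/840 271/840 19/84 1/4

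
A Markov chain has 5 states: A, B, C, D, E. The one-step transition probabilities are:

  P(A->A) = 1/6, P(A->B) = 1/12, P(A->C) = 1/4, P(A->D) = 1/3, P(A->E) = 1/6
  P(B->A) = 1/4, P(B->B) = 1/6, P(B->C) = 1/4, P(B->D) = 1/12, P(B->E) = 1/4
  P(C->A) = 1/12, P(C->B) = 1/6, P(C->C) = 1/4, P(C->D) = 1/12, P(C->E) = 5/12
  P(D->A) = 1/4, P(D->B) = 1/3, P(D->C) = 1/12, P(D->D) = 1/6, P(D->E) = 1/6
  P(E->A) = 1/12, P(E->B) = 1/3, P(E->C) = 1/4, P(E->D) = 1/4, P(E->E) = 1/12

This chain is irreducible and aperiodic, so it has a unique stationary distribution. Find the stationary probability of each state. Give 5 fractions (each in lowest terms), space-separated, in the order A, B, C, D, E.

Answer: 973/5980 2623/11960 66/299 105/598 2651/11960

Derivation:
The stationary distribution satisfies pi = pi * P, i.e.:
  pi_A = 1/6*pi_A + 1/4*pi_B + 1/12*pi_C + 1/4*pi_D + 1/12*pi_E
  pi_B = 1/12*pi_A + 1/6*pi_B + 1/6*pi_C + 1/3*pi_D + 1/3*pi_E
  pi_C = 1/4*pi_A + 1/4*pi_B + 1/4*pi_C + 1/12*pi_D + 1/4*pi_E
  pi_D = 1/3*pi_A + 1/12*pi_B + 1/12*pi_C + 1/6*pi_D + 1/4*pi_E
  pi_E = 1/6*pi_A + 1/4*pi_B + 5/12*pi_C + 1/6*pi_D + 1/12*pi_E
with normalization: pi_A + pi_B + pi_C + pi_D + pi_E = 1.

Using the first 4 balance equations plus normalization, the linear system A*pi = b is:
  [-5/6, 1/4, 1/12, 1/4, 1/12] . pi = 0
  [1/12, -5/6, 1/6, 1/3, 1/3] . pi = 0
  [1/4, 1/4, -3/4, 1/12, 1/4] . pi = 0
  [1/3, 1/12, 1/12, -5/6, 1/4] . pi = 0
  [1, 1, 1, 1, 1] . pi = 1

Solving yields:
  pi_A = 973/5980
  pi_B = 2623/11960
  pi_C = 66/299
  pi_D = 105/598
  pi_E = 2651/11960

Verification (pi * P):
  973/5980*1/6 + 2623/11960*1/4 + 66/299*1/12 + 105/598*1/4 + 2651/11960*1/12 = 973/5980 = pi_A  (ok)
  973/5980*1/12 + 2623/11960*1/6 + 66/299*1/6 + 105/598*1/3 + 2651/11960*1/3 = 2623/11960 = pi_B  (ok)
  973/5980*1/4 + 2623/11960*1/4 + 66/299*1/4 + 105/598*1/12 + 2651/11960*1/4 = 66/299 = pi_C  (ok)
  973/5980*1/3 + 2623/11960*1/12 + 66/299*1/12 + 105/598*1/6 + 2651/11960*1/4 = 105/598 = pi_D  (ok)
  973/5980*1/6 + 2623/11960*1/4 + 66/299*5/12 + 105/598*1/6 + 2651/11960*1/12 = 2651/11960 = pi_E  (ok)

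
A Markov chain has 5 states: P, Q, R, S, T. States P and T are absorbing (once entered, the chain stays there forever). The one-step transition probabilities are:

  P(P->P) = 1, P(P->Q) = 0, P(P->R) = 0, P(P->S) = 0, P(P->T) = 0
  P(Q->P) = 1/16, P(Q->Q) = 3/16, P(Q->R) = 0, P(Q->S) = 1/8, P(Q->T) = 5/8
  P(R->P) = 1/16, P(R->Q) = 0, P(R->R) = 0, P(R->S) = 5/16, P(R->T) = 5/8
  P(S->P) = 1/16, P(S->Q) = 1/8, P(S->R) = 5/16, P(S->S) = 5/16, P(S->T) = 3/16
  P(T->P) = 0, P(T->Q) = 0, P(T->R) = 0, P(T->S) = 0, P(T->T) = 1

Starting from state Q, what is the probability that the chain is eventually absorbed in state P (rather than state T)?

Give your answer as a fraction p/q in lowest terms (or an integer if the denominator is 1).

Let a_i = P(absorbed in P | start in state i).
Boundary conditions: a_P = 1, a_T = 0.
For each transient state i, a_i = sum_j P(i->j) * a_j:
  a_Q = 1/16*a_P + 3/16*a_Q + 0*a_R + 1/8*a_S + 5/8*a_T
  a_R = 1/16*a_P + 0*a_Q + 0*a_R + 5/16*a_S + 5/8*a_T
  a_S = 1/16*a_P + 1/8*a_Q + 5/16*a_R + 5/16*a_S + 3/16*a_T

Substituting a_P = 1 and a_T = 0, rearrange to (I - Q) a = r where r[i] = P(i -> P):
  [13/16, 0, -1/8] . (a_Q, a_R, a_S) = 1/16
  [0, 1, -5/16] . (a_Q, a_R, a_S) = 1/16
  [-1/8, -5/16, 11/16] . (a_Q, a_R, a_S) = 1/16

Solving yields:
  a_Q = 193/1899
  a_R = 214/1899
  a_S = 305/1899

Starting state is Q, so the absorption probability is a_Q = 193/1899.

Answer: 193/1899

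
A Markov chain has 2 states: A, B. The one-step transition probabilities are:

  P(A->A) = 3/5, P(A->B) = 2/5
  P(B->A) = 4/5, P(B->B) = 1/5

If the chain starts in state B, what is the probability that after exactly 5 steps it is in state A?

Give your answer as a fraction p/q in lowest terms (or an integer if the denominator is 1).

Answer: 2084/3125

Derivation:
Computing P^5 by repeated multiplication:
P^1 =
  A: [3/5, 2/5]
  B: [4/5, 1/5]
P^2 =
  A: [17/25, 8/25]
  B: [16/25, 9/25]
P^3 =
  A: [83/125, 42/125]
  B: [84/125, 41/125]
P^4 =
  A: [417/625, 208/625]
  B: [416/625, 209/625]
P^5 =
  A: [2083/3125, 1042/3125]
  B: [2084/3125, 1041/3125]

(P^5)[B -> A] = 2084/3125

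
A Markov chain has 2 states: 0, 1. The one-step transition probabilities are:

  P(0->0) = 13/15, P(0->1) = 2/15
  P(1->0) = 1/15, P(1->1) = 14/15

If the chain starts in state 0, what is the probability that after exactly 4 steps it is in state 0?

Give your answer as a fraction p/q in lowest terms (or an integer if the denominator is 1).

Answer: 379/625

Derivation:
Computing P^4 by repeated multiplication:
P^1 =
  0: [13/15, 2/15]
  1: [1/15, 14/15]
P^2 =
  0: [19/25, 6/25]
  1: [3/25, 22/25]
P^3 =
  0: [253/375, 122/375]
  1: [61/375, 314/375]
P^4 =
  0: [379/625, 246/625]
  1: [123/625, 502/625]

(P^4)[0 -> 0] = 379/625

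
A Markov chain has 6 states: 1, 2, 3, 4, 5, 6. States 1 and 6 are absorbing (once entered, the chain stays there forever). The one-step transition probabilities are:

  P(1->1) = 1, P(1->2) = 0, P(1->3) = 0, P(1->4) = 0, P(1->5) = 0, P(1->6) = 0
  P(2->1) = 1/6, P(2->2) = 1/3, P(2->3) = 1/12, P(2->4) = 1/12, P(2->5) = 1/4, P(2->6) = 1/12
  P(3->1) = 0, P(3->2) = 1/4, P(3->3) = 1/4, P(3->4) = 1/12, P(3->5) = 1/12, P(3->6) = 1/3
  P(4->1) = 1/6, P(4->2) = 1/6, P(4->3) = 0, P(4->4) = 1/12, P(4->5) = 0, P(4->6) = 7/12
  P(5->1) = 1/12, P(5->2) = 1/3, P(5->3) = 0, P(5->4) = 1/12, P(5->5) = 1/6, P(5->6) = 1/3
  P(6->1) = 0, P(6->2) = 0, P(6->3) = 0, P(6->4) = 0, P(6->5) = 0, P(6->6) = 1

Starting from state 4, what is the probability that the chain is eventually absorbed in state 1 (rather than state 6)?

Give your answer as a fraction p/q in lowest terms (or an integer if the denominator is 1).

Answer: 262/1017

Derivation:
Let a_i = P(absorbed in 1 | start in state i).
Boundary conditions: a_1 = 1, a_6 = 0.
For each transient state i, a_i = sum_j P(i->j) * a_j:
  a_2 = 1/6*a_1 + 1/3*a_2 + 1/12*a_3 + 1/12*a_4 + 1/4*a_5 + 1/12*a_6
  a_3 = 0*a_1 + 1/4*a_2 + 1/4*a_3 + 1/12*a_4 + 1/12*a_5 + 1/3*a_6
  a_4 = 1/6*a_1 + 1/6*a_2 + 0*a_3 + 1/12*a_4 + 0*a_5 + 7/12*a_6
  a_5 = 1/12*a_1 + 1/3*a_2 + 0*a_3 + 1/12*a_4 + 1/6*a_5 + 1/3*a_6

Substituting a_1 = 1 and a_6 = 0, rearrange to (I - Q) a = r where r[i] = P(i -> 1):
  [2/3, -1/12, -1/12, -1/4] . (a_2, a_3, a_4, a_5) = 1/6
  [-1/4, 3/4, -1/12, -1/12] . (a_2, a_3, a_4, a_5) = 0
  [-1/6, 0, 11/12, 0] . (a_2, a_3, a_4, a_5) = 1/6
  [-1/3, 0, -1/12, 5/6] . (a_2, a_3, a_4, a_5) = 1/12

Solving yields:
  a_2 = 424/1017
  a_3 = 407/2034
  a_4 = 262/1017
  a_5 = 595/2034

Starting state is 4, so the absorption probability is a_4 = 262/1017.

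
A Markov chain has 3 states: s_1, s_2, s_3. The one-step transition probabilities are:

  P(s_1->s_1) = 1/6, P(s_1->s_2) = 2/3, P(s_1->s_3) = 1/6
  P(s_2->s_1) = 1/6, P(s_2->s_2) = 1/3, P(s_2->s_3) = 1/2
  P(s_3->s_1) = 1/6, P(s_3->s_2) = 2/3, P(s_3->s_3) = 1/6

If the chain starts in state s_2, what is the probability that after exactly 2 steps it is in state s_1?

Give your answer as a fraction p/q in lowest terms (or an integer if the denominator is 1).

Computing P^2 by repeated multiplication:
P^1 =
  s_1: [1/6, 2/3, 1/6]
  s_2: [1/6, 1/3, 1/2]
  s_3: [1/6, 2/3, 1/6]
P^2 =
  s_1: [1/6, 4/9, 7/18]
  s_2: [1/6, 5/9, 5/18]
  s_3: [1/6, 4/9, 7/18]

(P^2)[s_2 -> s_1] = 1/6

Answer: 1/6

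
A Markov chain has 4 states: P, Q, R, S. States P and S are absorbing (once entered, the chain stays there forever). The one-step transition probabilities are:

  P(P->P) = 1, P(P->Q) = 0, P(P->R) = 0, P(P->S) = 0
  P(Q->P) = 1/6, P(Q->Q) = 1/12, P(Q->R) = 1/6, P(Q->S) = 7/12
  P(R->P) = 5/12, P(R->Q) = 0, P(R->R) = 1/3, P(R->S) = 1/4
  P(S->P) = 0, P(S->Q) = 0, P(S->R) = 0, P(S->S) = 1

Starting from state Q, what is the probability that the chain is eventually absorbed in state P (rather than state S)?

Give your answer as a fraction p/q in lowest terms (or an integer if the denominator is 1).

Answer: 13/44

Derivation:
Let a_i = P(absorbed in P | start in state i).
Boundary conditions: a_P = 1, a_S = 0.
For each transient state i, a_i = sum_j P(i->j) * a_j:
  a_Q = 1/6*a_P + 1/12*a_Q + 1/6*a_R + 7/12*a_S
  a_R = 5/12*a_P + 0*a_Q + 1/3*a_R + 1/4*a_S

Substituting a_P = 1 and a_S = 0, rearrange to (I - Q) a = r where r[i] = P(i -> P):
  [11/12, -1/6] . (a_Q, a_R) = 1/6
  [0, 2/3] . (a_Q, a_R) = 5/12

Solving yields:
  a_Q = 13/44
  a_R = 5/8

Starting state is Q, so the absorption probability is a_Q = 13/44.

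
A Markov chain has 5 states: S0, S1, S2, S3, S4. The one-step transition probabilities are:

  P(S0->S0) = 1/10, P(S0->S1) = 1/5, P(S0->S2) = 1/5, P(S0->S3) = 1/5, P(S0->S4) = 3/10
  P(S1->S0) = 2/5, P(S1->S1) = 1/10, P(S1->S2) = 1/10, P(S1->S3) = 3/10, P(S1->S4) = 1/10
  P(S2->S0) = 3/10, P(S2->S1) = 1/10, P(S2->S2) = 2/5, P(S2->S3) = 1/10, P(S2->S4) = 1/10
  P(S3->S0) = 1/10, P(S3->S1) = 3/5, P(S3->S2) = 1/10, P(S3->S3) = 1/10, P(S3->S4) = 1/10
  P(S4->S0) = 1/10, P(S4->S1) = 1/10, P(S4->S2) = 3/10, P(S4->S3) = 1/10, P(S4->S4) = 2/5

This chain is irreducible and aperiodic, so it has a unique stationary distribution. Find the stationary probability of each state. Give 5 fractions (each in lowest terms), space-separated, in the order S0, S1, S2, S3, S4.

The stationary distribution satisfies pi = pi * P, i.e.:
  pi_S0 = 1/10*pi_S0 + 2/5*pi_S1 + 3/10*pi_S2 + 1/10*pi_S3 + 1/10*pi_S4
  pi_S1 = 1/5*pi_S0 + 1/10*pi_S1 + 1/10*pi_S2 + 3/5*pi_S3 + 1/10*pi_S4
  pi_S2 = 1/5*pi_S0 + 1/10*pi_S1 + 2/5*pi_S2 + 1/10*pi_S3 + 3/10*pi_S4
  pi_S3 = 1/5*pi_S0 + 3/10*pi_S1 + 1/10*pi_S2 + 1/10*pi_S3 + 1/10*pi_S4
  pi_S4 = 3/10*pi_S0 + 1/10*pi_S1 + 1/10*pi_S2 + 1/10*pi_S3 + 2/5*pi_S4
with normalization: pi_S0 + pi_S1 + pi_S2 + pi_S3 + pi_S4 = 1.

Using the first 4 balance equations plus normalization, the linear system A*pi = b is:
  [-9/10, 2/5, 3/10, 1/10, 1/10] . pi = 0
  [1/5, -9/10, 1/10, 3/5, 1/10] . pi = 0
  [1/5, 1/10, -3/5, 1/10, 3/10] . pi = 0
  [1/5, 3/10, 1/10, -9/10, 1/10] . pi = 0
  [1, 1, 1, 1, 1] . pi = 1

Solving yields:
  pi_S0 = 183/887
  pi_S1 = 535/2661
  pi_S2 = 204/887
  pi_S3 = 428/2661
  pi_S4 = 179/887

Verification (pi * P):
  183/887*1/10 + 535/2661*2/5 + 204/887*3/10 + 428/2661*1/10 + 179/887*1/10 = 183/887 = pi_S0  (ok)
  183/887*1/5 + 535/2661*1/10 + 204/887*1/10 + 428/2661*3/5 + 179/887*1/10 = 535/2661 = pi_S1  (ok)
  183/887*1/5 + 535/2661*1/10 + 204/887*2/5 + 428/2661*1/10 + 179/887*3/10 = 204/887 = pi_S2  (ok)
  183/887*1/5 + 535/2661*3/10 + 204/887*1/10 + 428/2661*1/10 + 179/887*1/10 = 428/2661 = pi_S3  (ok)
  183/887*3/10 + 535/2661*1/10 + 204/887*1/10 + 428/2661*1/10 + 179/887*2/5 = 179/887 = pi_S4  (ok)

Answer: 183/887 535/2661 204/887 428/2661 179/887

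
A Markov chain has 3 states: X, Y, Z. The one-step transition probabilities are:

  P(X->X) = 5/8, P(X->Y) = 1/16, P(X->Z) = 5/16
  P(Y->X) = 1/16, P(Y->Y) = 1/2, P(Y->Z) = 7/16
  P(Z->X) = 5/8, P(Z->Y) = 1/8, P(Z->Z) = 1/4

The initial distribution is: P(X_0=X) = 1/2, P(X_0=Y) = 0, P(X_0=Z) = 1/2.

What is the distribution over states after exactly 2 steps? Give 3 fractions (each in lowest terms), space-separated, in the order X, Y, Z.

Answer: 293/512 31/256 157/512

Derivation:
Propagating the distribution step by step (d_{t+1} = d_t * P):
d_0 = (X=1/2, Y=0, Z=1/2)
  d_1[X] = 1/2*5/8 + 0*1/16 + 1/2*5/8 = 5/8
  d_1[Y] = 1/2*1/16 + 0*1/2 + 1/2*1/8 = 3/32
  d_1[Z] = 1/2*5/16 + 0*7/16 + 1/2*1/4 = 9/32
d_1 = (X=5/8, Y=3/32, Z=9/32)
  d_2[X] = 5/8*5/8 + 3/32*1/16 + 9/32*5/8 = 293/512
  d_2[Y] = 5/8*1/16 + 3/32*1/2 + 9/32*1/8 = 31/256
  d_2[Z] = 5/8*5/16 + 3/32*7/16 + 9/32*1/4 = 157/512
d_2 = (X=293/512, Y=31/256, Z=157/512)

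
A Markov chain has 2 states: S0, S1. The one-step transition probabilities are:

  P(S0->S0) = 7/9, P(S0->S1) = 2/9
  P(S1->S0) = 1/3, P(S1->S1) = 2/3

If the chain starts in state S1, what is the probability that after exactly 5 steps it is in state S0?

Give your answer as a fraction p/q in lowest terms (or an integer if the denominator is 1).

Computing P^5 by repeated multiplication:
P^1 =
  S0: [7/9, 2/9]
  S1: [1/3, 2/3]
P^2 =
  S0: [55/81, 26/81]
  S1: [13/27, 14/27]
P^3 =
  S0: [463/729, 266/729]
  S1: [133/243, 110/243]
P^4 =
  S0: [4039/6561, 2522/6561]
  S1: [1261/2187, 926/2187]
P^5 =
  S0: [35839/59049, 23210/59049]
  S1: [11605/19683, 8078/19683]

(P^5)[S1 -> S0] = 11605/19683

Answer: 11605/19683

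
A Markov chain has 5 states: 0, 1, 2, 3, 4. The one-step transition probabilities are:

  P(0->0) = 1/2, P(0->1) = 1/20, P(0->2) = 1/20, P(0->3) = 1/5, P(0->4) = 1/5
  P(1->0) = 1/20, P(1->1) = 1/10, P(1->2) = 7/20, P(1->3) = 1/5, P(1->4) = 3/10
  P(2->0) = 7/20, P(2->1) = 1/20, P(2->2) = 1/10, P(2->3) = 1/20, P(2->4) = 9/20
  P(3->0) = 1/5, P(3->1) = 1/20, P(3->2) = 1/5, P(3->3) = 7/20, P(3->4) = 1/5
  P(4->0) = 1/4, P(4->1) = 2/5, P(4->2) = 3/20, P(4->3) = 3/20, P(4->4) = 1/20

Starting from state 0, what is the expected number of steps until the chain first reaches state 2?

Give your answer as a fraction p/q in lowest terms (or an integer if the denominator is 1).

Let h_i = expected steps to first reach 2 from state i.
Boundary: h_2 = 0.
First-step equations for the other states:
  h_0 = 1 + 1/2*h_0 + 1/20*h_1 + 1/20*h_2 + 1/5*h_3 + 1/5*h_4
  h_1 = 1 + 1/20*h_0 + 1/10*h_1 + 7/20*h_2 + 1/5*h_3 + 3/10*h_4
  h_3 = 1 + 1/5*h_0 + 1/20*h_1 + 1/5*h_2 + 7/20*h_3 + 1/5*h_4
  h_4 = 1 + 1/4*h_0 + 2/5*h_1 + 3/20*h_2 + 3/20*h_3 + 1/20*h_4

Substituting h_2 = 0 and rearranging gives the linear system (I - Q) h = 1:
  [1/2, -1/20, -1/5, -1/5] . (h_0, h_1, h_3, h_4) = 1
  [-1/20, 9/10, -1/5, -3/10] . (h_0, h_1, h_3, h_4) = 1
  [-1/5, -1/20, 13/20, -1/5] . (h_0, h_1, h_3, h_4) = 1
  [-1/4, -2/5, -3/20, 19/20] . (h_0, h_1, h_3, h_4) = 1

Solving yields:
  h_0 = 47940/6629
  h_1 = 95660/19887
  h_3 = 5640/947
  h_4 = 117760/19887

Starting state is 0, so the expected hitting time is h_0 = 47940/6629.

Answer: 47940/6629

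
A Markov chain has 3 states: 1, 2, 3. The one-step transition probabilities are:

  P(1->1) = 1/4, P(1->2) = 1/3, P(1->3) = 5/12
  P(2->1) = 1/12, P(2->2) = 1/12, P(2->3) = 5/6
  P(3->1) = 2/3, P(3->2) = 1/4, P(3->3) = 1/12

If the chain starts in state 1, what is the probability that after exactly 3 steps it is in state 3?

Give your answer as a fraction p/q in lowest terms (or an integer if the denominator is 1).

Computing P^3 by repeated multiplication:
P^1 =
  1: [1/4, 1/3, 5/12]
  2: [1/12, 1/12, 5/6]
  3: [2/3, 1/4, 1/12]
P^2 =
  1: [53/144, 31/144, 5/12]
  2: [7/12, 35/144, 25/144]
  3: [35/144, 19/72, 71/144]
P^3 =
  1: [335/864, 47/192, 635/1728]
  2: [487/1728, 223/864, 265/576]
  3: [79/192, 391/1728, 313/864]

(P^3)[1 -> 3] = 635/1728

Answer: 635/1728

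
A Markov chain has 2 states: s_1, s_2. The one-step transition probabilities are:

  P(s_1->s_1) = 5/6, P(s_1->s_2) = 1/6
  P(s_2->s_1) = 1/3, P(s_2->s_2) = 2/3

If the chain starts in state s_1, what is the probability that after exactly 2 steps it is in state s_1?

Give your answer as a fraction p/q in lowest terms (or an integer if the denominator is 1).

Answer: 3/4

Derivation:
Computing P^2 by repeated multiplication:
P^1 =
  s_1: [5/6, 1/6]
  s_2: [1/3, 2/3]
P^2 =
  s_1: [3/4, 1/4]
  s_2: [1/2, 1/2]

(P^2)[s_1 -> s_1] = 3/4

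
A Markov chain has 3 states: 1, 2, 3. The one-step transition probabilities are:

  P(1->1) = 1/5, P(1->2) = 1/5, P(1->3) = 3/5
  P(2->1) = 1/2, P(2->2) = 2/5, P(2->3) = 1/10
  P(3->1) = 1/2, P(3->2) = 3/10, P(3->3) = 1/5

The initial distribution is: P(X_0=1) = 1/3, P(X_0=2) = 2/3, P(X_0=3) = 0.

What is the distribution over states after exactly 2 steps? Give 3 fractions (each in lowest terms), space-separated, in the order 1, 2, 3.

Answer: 19/50 22/75 49/150

Derivation:
Propagating the distribution step by step (d_{t+1} = d_t * P):
d_0 = (1=1/3, 2=2/3, 3=0)
  d_1[1] = 1/3*1/5 + 2/3*1/2 + 0*1/2 = 2/5
  d_1[2] = 1/3*1/5 + 2/3*2/5 + 0*3/10 = 1/3
  d_1[3] = 1/3*3/5 + 2/3*1/10 + 0*1/5 = 4/15
d_1 = (1=2/5, 2=1/3, 3=4/15)
  d_2[1] = 2/5*1/5 + 1/3*1/2 + 4/15*1/2 = 19/50
  d_2[2] = 2/5*1/5 + 1/3*2/5 + 4/15*3/10 = 22/75
  d_2[3] = 2/5*3/5 + 1/3*1/10 + 4/15*1/5 = 49/150
d_2 = (1=19/50, 2=22/75, 3=49/150)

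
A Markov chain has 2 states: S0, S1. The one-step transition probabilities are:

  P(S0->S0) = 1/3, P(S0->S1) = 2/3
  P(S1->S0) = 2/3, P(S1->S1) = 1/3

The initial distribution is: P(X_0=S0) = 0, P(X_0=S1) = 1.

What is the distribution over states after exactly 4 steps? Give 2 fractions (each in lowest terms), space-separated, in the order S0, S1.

Propagating the distribution step by step (d_{t+1} = d_t * P):
d_0 = (S0=0, S1=1)
  d_1[S0] = 0*1/3 + 1*2/3 = 2/3
  d_1[S1] = 0*2/3 + 1*1/3 = 1/3
d_1 = (S0=2/3, S1=1/3)
  d_2[S0] = 2/3*1/3 + 1/3*2/3 = 4/9
  d_2[S1] = 2/3*2/3 + 1/3*1/3 = 5/9
d_2 = (S0=4/9, S1=5/9)
  d_3[S0] = 4/9*1/3 + 5/9*2/3 = 14/27
  d_3[S1] = 4/9*2/3 + 5/9*1/3 = 13/27
d_3 = (S0=14/27, S1=13/27)
  d_4[S0] = 14/27*1/3 + 13/27*2/3 = 40/81
  d_4[S1] = 14/27*2/3 + 13/27*1/3 = 41/81
d_4 = (S0=40/81, S1=41/81)

Answer: 40/81 41/81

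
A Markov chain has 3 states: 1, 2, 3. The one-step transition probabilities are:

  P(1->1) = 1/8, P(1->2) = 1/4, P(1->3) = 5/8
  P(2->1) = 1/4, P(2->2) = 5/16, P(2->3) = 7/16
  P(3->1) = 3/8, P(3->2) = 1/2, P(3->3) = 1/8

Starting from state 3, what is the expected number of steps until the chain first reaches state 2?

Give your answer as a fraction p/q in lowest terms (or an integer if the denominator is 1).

Let h_i = expected steps to first reach 2 from state i.
Boundary: h_2 = 0.
First-step equations for the other states:
  h_1 = 1 + 1/8*h_1 + 1/4*h_2 + 5/8*h_3
  h_3 = 1 + 3/8*h_1 + 1/2*h_2 + 1/8*h_3

Substituting h_2 = 0 and rearranging gives the linear system (I - Q) h = 1:
  [7/8, -5/8] . (h_1, h_3) = 1
  [-3/8, 7/8] . (h_1, h_3) = 1

Solving yields:
  h_1 = 48/17
  h_3 = 40/17

Starting state is 3, so the expected hitting time is h_3 = 40/17.

Answer: 40/17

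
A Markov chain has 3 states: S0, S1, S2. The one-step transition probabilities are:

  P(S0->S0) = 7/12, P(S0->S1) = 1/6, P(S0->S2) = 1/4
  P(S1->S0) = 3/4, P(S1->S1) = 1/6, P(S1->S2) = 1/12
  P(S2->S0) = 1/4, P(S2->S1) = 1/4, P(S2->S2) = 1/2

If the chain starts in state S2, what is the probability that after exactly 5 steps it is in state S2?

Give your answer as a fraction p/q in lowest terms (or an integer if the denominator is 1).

Computing P^5 by repeated multiplication:
P^1 =
  S0: [7/12, 1/6, 1/4]
  S1: [3/4, 1/6, 1/12]
  S2: [1/4, 1/4, 1/2]
P^2 =
  S0: [19/36, 3/16, 41/144]
  S1: [7/12, 25/144, 35/144]
  S2: [11/24, 5/24, 1/3]
P^3 =
  S0: [449/864, 329/1728, 167/576]
  S1: [17/32, 323/1728, 487/1728]
  S2: [73/144, 7/36, 43/144]
P^4 =
  S0: [5375/10368, 1319/6912, 6029/20736]
  S1: [1799/3456, 3943/20736, 5999/20736]
  S2: [223/432, 331/1728, 505/1728]
P^5 =
  S0: [64475/124416, 47501/248832, 24127/82944]
  S1: [7169/13824, 47471/248832, 72319/248832]
  S2: [5369/10368, 3961/20736, 6037/20736]

(P^5)[S2 -> S2] = 6037/20736

Answer: 6037/20736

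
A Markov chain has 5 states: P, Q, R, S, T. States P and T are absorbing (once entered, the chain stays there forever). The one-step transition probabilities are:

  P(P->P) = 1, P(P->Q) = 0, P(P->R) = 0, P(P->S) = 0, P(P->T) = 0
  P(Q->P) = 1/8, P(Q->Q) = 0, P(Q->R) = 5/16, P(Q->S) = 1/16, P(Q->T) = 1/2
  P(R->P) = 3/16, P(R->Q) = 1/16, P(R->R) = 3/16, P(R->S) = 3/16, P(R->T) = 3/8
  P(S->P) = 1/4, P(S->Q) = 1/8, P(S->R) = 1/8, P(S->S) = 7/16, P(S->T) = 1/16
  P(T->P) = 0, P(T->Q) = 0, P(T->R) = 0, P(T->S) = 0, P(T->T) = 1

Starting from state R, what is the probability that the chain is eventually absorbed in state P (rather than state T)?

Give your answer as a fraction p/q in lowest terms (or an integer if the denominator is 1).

Let a_i = P(absorbed in P | start in state i).
Boundary conditions: a_P = 1, a_T = 0.
For each transient state i, a_i = sum_j P(i->j) * a_j:
  a_Q = 1/8*a_P + 0*a_Q + 5/16*a_R + 1/16*a_S + 1/2*a_T
  a_R = 3/16*a_P + 1/16*a_Q + 3/16*a_R + 3/16*a_S + 3/8*a_T
  a_S = 1/4*a_P + 1/8*a_Q + 1/8*a_R + 7/16*a_S + 1/16*a_T

Substituting a_P = 1 and a_T = 0, rearrange to (I - Q) a = r where r[i] = P(i -> P):
  [1, -5/16, -1/16] . (a_Q, a_R, a_S) = 1/8
  [-1/16, 13/16, -3/16] . (a_Q, a_R, a_S) = 3/16
  [-1/8, -1/8, 9/16] . (a_Q, a_R, a_S) = 1/4

Solving yields:
  a_Q = 475/1673
  a_R = 652/1673
  a_S = 142/239

Starting state is R, so the absorption probability is a_R = 652/1673.

Answer: 652/1673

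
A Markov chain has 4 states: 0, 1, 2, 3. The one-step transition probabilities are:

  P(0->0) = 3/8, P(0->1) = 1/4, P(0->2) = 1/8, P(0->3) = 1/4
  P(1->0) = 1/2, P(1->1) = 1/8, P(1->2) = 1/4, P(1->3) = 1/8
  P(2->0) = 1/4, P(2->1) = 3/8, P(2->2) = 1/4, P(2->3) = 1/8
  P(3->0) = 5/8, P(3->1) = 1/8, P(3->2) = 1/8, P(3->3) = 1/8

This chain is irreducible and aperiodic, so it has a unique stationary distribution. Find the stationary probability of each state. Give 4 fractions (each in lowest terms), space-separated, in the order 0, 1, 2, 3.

The stationary distribution satisfies pi = pi * P, i.e.:
  pi_0 = 3/8*pi_0 + 1/2*pi_1 + 1/4*pi_2 + 5/8*pi_3
  pi_1 = 1/4*pi_0 + 1/8*pi_1 + 3/8*pi_2 + 1/8*pi_3
  pi_2 = 1/8*pi_0 + 1/4*pi_1 + 1/4*pi_2 + 1/8*pi_3
  pi_3 = 1/4*pi_0 + 1/8*pi_1 + 1/8*pi_2 + 1/8*pi_3
with normalization: pi_0 + pi_1 + pi_2 + pi_3 = 1.

Using the first 3 balance equations plus normalization, the linear system A*pi = b is:
  [-5/8, 1/2, 1/4, 5/8] . pi = 0
  [1/4, -7/8, 3/8, 1/8] . pi = 0
  [1/8, 1/4, -3/4, 1/8] . pi = 0
  [1, 1, 1, 1] . pi = 1

Solving yields:
  pi_0 = 117/275
  pi_1 = 61/275
  pi_2 = 48/275
  pi_3 = 49/275

Verification (pi * P):
  117/275*3/8 + 61/275*1/2 + 48/275*1/4 + 49/275*5/8 = 117/275 = pi_0  (ok)
  117/275*1/4 + 61/275*1/8 + 48/275*3/8 + 49/275*1/8 = 61/275 = pi_1  (ok)
  117/275*1/8 + 61/275*1/4 + 48/275*1/4 + 49/275*1/8 = 48/275 = pi_2  (ok)
  117/275*1/4 + 61/275*1/8 + 48/275*1/8 + 49/275*1/8 = 49/275 = pi_3  (ok)

Answer: 117/275 61/275 48/275 49/275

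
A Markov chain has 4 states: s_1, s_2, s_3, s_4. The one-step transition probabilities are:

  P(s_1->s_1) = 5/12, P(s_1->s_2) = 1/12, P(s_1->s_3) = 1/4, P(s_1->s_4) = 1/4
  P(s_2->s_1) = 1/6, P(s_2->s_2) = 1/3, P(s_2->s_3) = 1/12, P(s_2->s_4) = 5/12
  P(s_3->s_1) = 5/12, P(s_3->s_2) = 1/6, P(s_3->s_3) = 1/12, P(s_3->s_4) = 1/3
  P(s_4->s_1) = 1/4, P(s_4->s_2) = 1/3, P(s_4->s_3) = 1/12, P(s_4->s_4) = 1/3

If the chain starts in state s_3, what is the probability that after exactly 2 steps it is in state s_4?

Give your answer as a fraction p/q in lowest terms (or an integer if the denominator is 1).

Answer: 5/16

Derivation:
Computing P^2 by repeated multiplication:
P^1 =
  s_1: [5/12, 1/12, 1/4, 1/4]
  s_2: [1/6, 1/3, 1/12, 5/12]
  s_3: [5/12, 1/6, 1/12, 1/3]
  s_4: [1/4, 1/3, 1/12, 1/3]
P^2 =
  s_1: [17/48, 3/16, 11/72, 11/36]
  s_2: [19/72, 5/18, 1/9, 25/72]
  s_3: [23/72, 31/144, 11/72, 5/16]
  s_4: [5/18, 37/144, 1/8, 49/144]

(P^2)[s_3 -> s_4] = 5/16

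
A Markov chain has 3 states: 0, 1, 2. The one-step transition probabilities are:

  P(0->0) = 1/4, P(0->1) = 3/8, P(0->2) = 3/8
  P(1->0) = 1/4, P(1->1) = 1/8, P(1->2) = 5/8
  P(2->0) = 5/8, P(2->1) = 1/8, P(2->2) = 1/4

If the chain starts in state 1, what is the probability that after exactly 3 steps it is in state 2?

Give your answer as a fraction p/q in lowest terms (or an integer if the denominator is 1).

Answer: 195/512

Derivation:
Computing P^3 by repeated multiplication:
P^1 =
  0: [1/4, 3/8, 3/8]
  1: [1/4, 1/8, 5/8]
  2: [5/8, 1/8, 1/4]
P^2 =
  0: [25/64, 3/16, 27/64]
  1: [31/64, 3/16, 21/64]
  2: [11/32, 9/32, 3/8]
P^3 =
  0: [209/512, 57/256, 189/512]
  1: [191/512, 63/256, 195/512]
  2: [25/64, 27/128, 51/128]

(P^3)[1 -> 2] = 195/512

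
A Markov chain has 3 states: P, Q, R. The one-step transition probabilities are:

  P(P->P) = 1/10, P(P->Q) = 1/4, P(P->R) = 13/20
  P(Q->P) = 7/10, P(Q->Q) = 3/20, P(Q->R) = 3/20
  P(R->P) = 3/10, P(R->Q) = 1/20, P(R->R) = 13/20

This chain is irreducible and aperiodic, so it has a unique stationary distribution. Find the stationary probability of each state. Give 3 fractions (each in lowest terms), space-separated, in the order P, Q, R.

Answer: 29/100 3/25 59/100

Derivation:
The stationary distribution satisfies pi = pi * P, i.e.:
  pi_P = 1/10*pi_P + 7/10*pi_Q + 3/10*pi_R
  pi_Q = 1/4*pi_P + 3/20*pi_Q + 1/20*pi_R
  pi_R = 13/20*pi_P + 3/20*pi_Q + 13/20*pi_R
with normalization: pi_P + pi_Q + pi_R = 1.

Using the first 2 balance equations plus normalization, the linear system A*pi = b is:
  [-9/10, 7/10, 3/10] . pi = 0
  [1/4, -17/20, 1/20] . pi = 0
  [1, 1, 1] . pi = 1

Solving yields:
  pi_P = 29/100
  pi_Q = 3/25
  pi_R = 59/100

Verification (pi * P):
  29/100*1/10 + 3/25*7/10 + 59/100*3/10 = 29/100 = pi_P  (ok)
  29/100*1/4 + 3/25*3/20 + 59/100*1/20 = 3/25 = pi_Q  (ok)
  29/100*13/20 + 3/25*3/20 + 59/100*13/20 = 59/100 = pi_R  (ok)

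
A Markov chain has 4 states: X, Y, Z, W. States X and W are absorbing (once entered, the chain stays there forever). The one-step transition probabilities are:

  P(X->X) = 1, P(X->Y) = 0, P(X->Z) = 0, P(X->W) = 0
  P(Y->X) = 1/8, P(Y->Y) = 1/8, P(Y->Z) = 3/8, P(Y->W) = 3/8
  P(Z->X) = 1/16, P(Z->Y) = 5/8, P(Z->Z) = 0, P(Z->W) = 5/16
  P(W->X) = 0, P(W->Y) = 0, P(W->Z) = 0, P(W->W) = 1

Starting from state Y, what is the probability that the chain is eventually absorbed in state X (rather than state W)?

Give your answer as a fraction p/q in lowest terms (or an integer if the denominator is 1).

Answer: 19/82

Derivation:
Let a_i = P(absorbed in X | start in state i).
Boundary conditions: a_X = 1, a_W = 0.
For each transient state i, a_i = sum_j P(i->j) * a_j:
  a_Y = 1/8*a_X + 1/8*a_Y + 3/8*a_Z + 3/8*a_W
  a_Z = 1/16*a_X + 5/8*a_Y + 0*a_Z + 5/16*a_W

Substituting a_X = 1 and a_W = 0, rearrange to (I - Q) a = r where r[i] = P(i -> X):
  [7/8, -3/8] . (a_Y, a_Z) = 1/8
  [-5/8, 1] . (a_Y, a_Z) = 1/16

Solving yields:
  a_Y = 19/82
  a_Z = 17/82

Starting state is Y, so the absorption probability is a_Y = 19/82.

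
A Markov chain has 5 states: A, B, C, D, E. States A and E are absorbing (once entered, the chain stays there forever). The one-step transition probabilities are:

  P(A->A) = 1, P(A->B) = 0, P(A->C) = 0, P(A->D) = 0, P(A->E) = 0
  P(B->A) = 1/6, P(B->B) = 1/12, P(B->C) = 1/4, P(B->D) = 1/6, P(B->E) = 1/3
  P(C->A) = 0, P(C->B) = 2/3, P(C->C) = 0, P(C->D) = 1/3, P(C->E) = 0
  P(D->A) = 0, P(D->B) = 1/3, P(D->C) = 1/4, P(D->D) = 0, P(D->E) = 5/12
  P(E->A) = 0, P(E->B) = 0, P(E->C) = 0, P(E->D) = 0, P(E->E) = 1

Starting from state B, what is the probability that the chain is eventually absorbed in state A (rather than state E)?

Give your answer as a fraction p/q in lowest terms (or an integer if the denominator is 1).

Let a_i = P(absorbed in A | start in state i).
Boundary conditions: a_A = 1, a_E = 0.
For each transient state i, a_i = sum_j P(i->j) * a_j:
  a_B = 1/6*a_A + 1/12*a_B + 1/4*a_C + 1/6*a_D + 1/3*a_E
  a_C = 0*a_A + 2/3*a_B + 0*a_C + 1/3*a_D + 0*a_E
  a_D = 0*a_A + 1/3*a_B + 1/4*a_C + 0*a_D + 5/12*a_E

Substituting a_A = 1 and a_E = 0, rearrange to (I - Q) a = r where r[i] = P(i -> A):
  [11/12, -1/4, -1/6] . (a_B, a_C, a_D) = 1/6
  [-2/3, 1, -1/3] . (a_B, a_C, a_D) = 0
  [-1/3, -1/4, 1] . (a_B, a_C, a_D) = 0

Solving yields:
  a_B = 22/81
  a_C = 56/243
  a_D = 4/27

Starting state is B, so the absorption probability is a_B = 22/81.

Answer: 22/81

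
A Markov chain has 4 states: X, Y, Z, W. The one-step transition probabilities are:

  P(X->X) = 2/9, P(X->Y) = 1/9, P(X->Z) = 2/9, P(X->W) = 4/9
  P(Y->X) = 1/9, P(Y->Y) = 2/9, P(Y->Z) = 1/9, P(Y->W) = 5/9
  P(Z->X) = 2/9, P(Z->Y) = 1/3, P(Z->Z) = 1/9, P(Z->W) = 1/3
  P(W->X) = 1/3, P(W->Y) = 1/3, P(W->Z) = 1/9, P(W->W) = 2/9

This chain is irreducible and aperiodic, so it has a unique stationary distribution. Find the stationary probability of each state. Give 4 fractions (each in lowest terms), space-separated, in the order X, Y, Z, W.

Answer: 103/437 221/874 60/437 327/874

Derivation:
The stationary distribution satisfies pi = pi * P, i.e.:
  pi_X = 2/9*pi_X + 1/9*pi_Y + 2/9*pi_Z + 1/3*pi_W
  pi_Y = 1/9*pi_X + 2/9*pi_Y + 1/3*pi_Z + 1/3*pi_W
  pi_Z = 2/9*pi_X + 1/9*pi_Y + 1/9*pi_Z + 1/9*pi_W
  pi_W = 4/9*pi_X + 5/9*pi_Y + 1/3*pi_Z + 2/9*pi_W
with normalization: pi_X + pi_Y + pi_Z + pi_W = 1.

Using the first 3 balance equations plus normalization, the linear system A*pi = b is:
  [-7/9, 1/9, 2/9, 1/3] . pi = 0
  [1/9, -7/9, 1/3, 1/3] . pi = 0
  [2/9, 1/9, -8/9, 1/9] . pi = 0
  [1, 1, 1, 1] . pi = 1

Solving yields:
  pi_X = 103/437
  pi_Y = 221/874
  pi_Z = 60/437
  pi_W = 327/874

Verification (pi * P):
  103/437*2/9 + 221/874*1/9 + 60/437*2/9 + 327/874*1/3 = 103/437 = pi_X  (ok)
  103/437*1/9 + 221/874*2/9 + 60/437*1/3 + 327/874*1/3 = 221/874 = pi_Y  (ok)
  103/437*2/9 + 221/874*1/9 + 60/437*1/9 + 327/874*1/9 = 60/437 = pi_Z  (ok)
  103/437*4/9 + 221/874*5/9 + 60/437*1/3 + 327/874*2/9 = 327/874 = pi_W  (ok)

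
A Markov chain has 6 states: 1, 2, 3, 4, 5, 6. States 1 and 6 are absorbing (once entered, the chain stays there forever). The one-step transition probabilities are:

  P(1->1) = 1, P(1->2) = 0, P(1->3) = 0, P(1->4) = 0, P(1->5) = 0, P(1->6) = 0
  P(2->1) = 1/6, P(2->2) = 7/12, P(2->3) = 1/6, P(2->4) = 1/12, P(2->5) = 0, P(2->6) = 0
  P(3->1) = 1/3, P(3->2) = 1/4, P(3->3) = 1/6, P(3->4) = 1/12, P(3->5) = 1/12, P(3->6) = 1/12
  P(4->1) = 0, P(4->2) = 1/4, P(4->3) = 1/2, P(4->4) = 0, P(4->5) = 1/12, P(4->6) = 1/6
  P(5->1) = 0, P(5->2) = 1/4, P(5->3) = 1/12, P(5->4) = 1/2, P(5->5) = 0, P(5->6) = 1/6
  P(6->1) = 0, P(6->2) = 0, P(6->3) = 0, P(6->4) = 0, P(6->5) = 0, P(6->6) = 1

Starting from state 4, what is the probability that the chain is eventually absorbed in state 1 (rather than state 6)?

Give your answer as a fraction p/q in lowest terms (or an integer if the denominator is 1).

Answer: 3020/4657

Derivation:
Let a_i = P(absorbed in 1 | start in state i).
Boundary conditions: a_1 = 1, a_6 = 0.
For each transient state i, a_i = sum_j P(i->j) * a_j:
  a_2 = 1/6*a_1 + 7/12*a_2 + 1/6*a_3 + 1/12*a_4 + 0*a_5 + 0*a_6
  a_3 = 1/3*a_1 + 1/4*a_2 + 1/6*a_3 + 1/12*a_4 + 1/12*a_5 + 1/12*a_6
  a_4 = 0*a_1 + 1/4*a_2 + 1/2*a_3 + 0*a_4 + 1/12*a_5 + 1/6*a_6
  a_5 = 0*a_1 + 1/4*a_2 + 1/12*a_3 + 1/2*a_4 + 0*a_5 + 1/6*a_6

Substituting a_1 = 1 and a_6 = 0, rearrange to (I - Q) a = r where r[i] = P(i -> 1):
  [5/12, -1/6, -1/12, 0] . (a_2, a_3, a_4, a_5) = 1/6
  [-1/4, 5/6, -1/12, -1/12] . (a_2, a_3, a_4, a_5) = 1/3
  [-1/4, -1/2, 1, -1/12] . (a_2, a_3, a_4, a_5) = 0
  [-1/4, -1/12, -1/2, 1] . (a_2, a_3, a_4, a_5) = 0

Solving yields:
  a_2 = 3914/4657
  a_3 = 3618/4657
  a_4 = 3020/4657
  a_5 = 2790/4657

Starting state is 4, so the absorption probability is a_4 = 3020/4657.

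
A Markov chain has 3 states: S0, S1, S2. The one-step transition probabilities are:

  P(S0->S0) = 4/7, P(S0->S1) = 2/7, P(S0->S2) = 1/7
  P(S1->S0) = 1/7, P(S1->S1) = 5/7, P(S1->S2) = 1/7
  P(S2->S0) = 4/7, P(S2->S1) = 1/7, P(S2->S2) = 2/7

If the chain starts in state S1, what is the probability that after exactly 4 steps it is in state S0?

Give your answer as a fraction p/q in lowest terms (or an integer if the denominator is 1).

Answer: 850/2401

Derivation:
Computing P^4 by repeated multiplication:
P^1 =
  S0: [4/7, 2/7, 1/7]
  S1: [1/7, 5/7, 1/7]
  S2: [4/7, 1/7, 2/7]
P^2 =
  S0: [22/49, 19/49, 8/49]
  S1: [13/49, 4/7, 8/49]
  S2: [25/49, 15/49, 9/49]
P^3 =
  S0: [139/343, 3/7, 57/343]
  S1: [16/49, 174/343, 57/343]
  S2: [151/343, 134/343, 58/343]
P^4 =
  S0: [19/49, 1070/2401, 400/2401]
  S1: [850/2401, 1151/2401, 400/2401]
  S2: [970/2401, 1030/2401, 401/2401]

(P^4)[S1 -> S0] = 850/2401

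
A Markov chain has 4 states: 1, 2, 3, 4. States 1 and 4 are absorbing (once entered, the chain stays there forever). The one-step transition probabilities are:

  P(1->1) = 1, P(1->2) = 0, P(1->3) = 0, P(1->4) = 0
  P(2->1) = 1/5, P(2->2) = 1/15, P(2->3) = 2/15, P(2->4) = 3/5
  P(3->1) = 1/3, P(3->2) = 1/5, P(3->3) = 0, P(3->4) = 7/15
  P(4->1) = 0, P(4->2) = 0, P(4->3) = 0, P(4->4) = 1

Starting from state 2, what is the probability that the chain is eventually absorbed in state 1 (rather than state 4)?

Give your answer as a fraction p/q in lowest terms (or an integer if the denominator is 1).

Let a_i = P(absorbed in 1 | start in state i).
Boundary conditions: a_1 = 1, a_4 = 0.
For each transient state i, a_i = sum_j P(i->j) * a_j:
  a_2 = 1/5*a_1 + 1/15*a_2 + 2/15*a_3 + 3/5*a_4
  a_3 = 1/3*a_1 + 1/5*a_2 + 0*a_3 + 7/15*a_4

Substituting a_1 = 1 and a_4 = 0, rearrange to (I - Q) a = r where r[i] = P(i -> 1):
  [14/15, -2/15] . (a_2, a_3) = 1/5
  [-1/5, 1] . (a_2, a_3) = 1/3

Solving yields:
  a_2 = 55/204
  a_3 = 79/204

Starting state is 2, so the absorption probability is a_2 = 55/204.

Answer: 55/204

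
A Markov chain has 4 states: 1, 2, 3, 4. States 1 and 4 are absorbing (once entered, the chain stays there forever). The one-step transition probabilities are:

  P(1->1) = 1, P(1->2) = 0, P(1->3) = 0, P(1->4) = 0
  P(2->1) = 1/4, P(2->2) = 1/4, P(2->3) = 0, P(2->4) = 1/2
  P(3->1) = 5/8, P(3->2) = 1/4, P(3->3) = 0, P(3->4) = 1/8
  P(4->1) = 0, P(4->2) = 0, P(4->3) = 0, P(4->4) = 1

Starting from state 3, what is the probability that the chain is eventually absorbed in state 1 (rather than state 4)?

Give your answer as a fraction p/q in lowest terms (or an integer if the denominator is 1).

Let a_i = P(absorbed in 1 | start in state i).
Boundary conditions: a_1 = 1, a_4 = 0.
For each transient state i, a_i = sum_j P(i->j) * a_j:
  a_2 = 1/4*a_1 + 1/4*a_2 + 0*a_3 + 1/2*a_4
  a_3 = 5/8*a_1 + 1/4*a_2 + 0*a_3 + 1/8*a_4

Substituting a_1 = 1 and a_4 = 0, rearrange to (I - Q) a = r where r[i] = P(i -> 1):
  [3/4, 0] . (a_2, a_3) = 1/4
  [-1/4, 1] . (a_2, a_3) = 5/8

Solving yields:
  a_2 = 1/3
  a_3 = 17/24

Starting state is 3, so the absorption probability is a_3 = 17/24.

Answer: 17/24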